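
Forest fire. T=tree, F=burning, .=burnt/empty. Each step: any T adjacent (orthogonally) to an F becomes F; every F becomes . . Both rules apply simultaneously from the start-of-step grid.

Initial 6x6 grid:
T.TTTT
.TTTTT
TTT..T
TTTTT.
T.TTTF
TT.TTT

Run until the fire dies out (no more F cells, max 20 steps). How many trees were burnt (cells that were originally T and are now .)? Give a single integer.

Answer: 27

Derivation:
Step 1: +2 fires, +1 burnt (F count now 2)
Step 2: +3 fires, +2 burnt (F count now 3)
Step 3: +3 fires, +3 burnt (F count now 3)
Step 4: +1 fires, +3 burnt (F count now 1)
Step 5: +2 fires, +1 burnt (F count now 2)
Step 6: +3 fires, +2 burnt (F count now 3)
Step 7: +5 fires, +3 burnt (F count now 5)
Step 8: +3 fires, +5 burnt (F count now 3)
Step 9: +3 fires, +3 burnt (F count now 3)
Step 10: +2 fires, +3 burnt (F count now 2)
Step 11: +0 fires, +2 burnt (F count now 0)
Fire out after step 11
Initially T: 28, now '.': 35
Total burnt (originally-T cells now '.'): 27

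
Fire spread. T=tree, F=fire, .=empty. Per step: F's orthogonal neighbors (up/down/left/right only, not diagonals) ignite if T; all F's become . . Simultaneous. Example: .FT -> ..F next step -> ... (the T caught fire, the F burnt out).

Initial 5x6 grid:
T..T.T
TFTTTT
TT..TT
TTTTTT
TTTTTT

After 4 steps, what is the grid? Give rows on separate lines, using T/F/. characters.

Step 1: 3 trees catch fire, 1 burn out
  T..T.T
  F.FTTT
  TF..TT
  TTTTTT
  TTTTTT
Step 2: 4 trees catch fire, 3 burn out
  F..T.T
  ...FTT
  F...TT
  TFTTTT
  TTTTTT
Step 3: 5 trees catch fire, 4 burn out
  ...F.T
  ....FT
  ....TT
  F.FTTT
  TFTTTT
Step 4: 5 trees catch fire, 5 burn out
  .....T
  .....F
  ....FT
  ...FTT
  F.FTTT

.....T
.....F
....FT
...FTT
F.FTTT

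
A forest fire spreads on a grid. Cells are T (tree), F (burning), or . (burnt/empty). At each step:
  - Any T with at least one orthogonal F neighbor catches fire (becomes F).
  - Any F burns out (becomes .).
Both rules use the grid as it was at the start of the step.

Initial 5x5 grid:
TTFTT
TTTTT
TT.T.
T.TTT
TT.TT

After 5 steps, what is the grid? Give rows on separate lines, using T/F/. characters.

Step 1: 3 trees catch fire, 1 burn out
  TF.FT
  TTFTT
  TT.T.
  T.TTT
  TT.TT
Step 2: 4 trees catch fire, 3 burn out
  F...F
  TF.FT
  TT.T.
  T.TTT
  TT.TT
Step 3: 4 trees catch fire, 4 burn out
  .....
  F...F
  TF.F.
  T.TTT
  TT.TT
Step 4: 2 trees catch fire, 4 burn out
  .....
  .....
  F....
  T.TFT
  TT.TT
Step 5: 4 trees catch fire, 2 burn out
  .....
  .....
  .....
  F.F.F
  TT.FT

.....
.....
.....
F.F.F
TT.FT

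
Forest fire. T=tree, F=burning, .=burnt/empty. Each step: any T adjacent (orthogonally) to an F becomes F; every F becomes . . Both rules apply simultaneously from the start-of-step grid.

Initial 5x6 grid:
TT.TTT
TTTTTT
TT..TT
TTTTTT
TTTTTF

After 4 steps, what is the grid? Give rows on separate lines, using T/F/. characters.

Step 1: 2 trees catch fire, 1 burn out
  TT.TTT
  TTTTTT
  TT..TT
  TTTTTF
  TTTTF.
Step 2: 3 trees catch fire, 2 burn out
  TT.TTT
  TTTTTT
  TT..TF
  TTTTF.
  TTTF..
Step 3: 4 trees catch fire, 3 burn out
  TT.TTT
  TTTTTF
  TT..F.
  TTTF..
  TTF...
Step 4: 4 trees catch fire, 4 burn out
  TT.TTF
  TTTTF.
  TT....
  TTF...
  TF....

TT.TTF
TTTTF.
TT....
TTF...
TF....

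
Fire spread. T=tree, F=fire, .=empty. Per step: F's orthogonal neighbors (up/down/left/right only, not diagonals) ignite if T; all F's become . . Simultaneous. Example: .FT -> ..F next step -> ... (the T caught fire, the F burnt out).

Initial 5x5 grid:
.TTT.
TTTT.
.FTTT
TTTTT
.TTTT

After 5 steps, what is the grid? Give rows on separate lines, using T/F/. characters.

Step 1: 3 trees catch fire, 1 burn out
  .TTT.
  TFTT.
  ..FTT
  TFTTT
  .TTTT
Step 2: 7 trees catch fire, 3 burn out
  .FTT.
  F.FT.
  ...FT
  F.FTT
  .FTTT
Step 3: 5 trees catch fire, 7 burn out
  ..FT.
  ...F.
  ....F
  ...FT
  ..FTT
Step 4: 3 trees catch fire, 5 burn out
  ...F.
  .....
  .....
  ....F
  ...FT
Step 5: 1 trees catch fire, 3 burn out
  .....
  .....
  .....
  .....
  ....F

.....
.....
.....
.....
....F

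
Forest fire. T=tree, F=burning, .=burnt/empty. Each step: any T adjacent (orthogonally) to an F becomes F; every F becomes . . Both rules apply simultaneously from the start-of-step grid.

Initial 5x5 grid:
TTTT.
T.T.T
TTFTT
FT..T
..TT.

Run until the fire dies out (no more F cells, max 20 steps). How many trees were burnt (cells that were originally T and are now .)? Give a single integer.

Step 1: +5 fires, +2 burnt (F count now 5)
Step 2: +3 fires, +5 burnt (F count now 3)
Step 3: +5 fires, +3 burnt (F count now 5)
Step 4: +0 fires, +5 burnt (F count now 0)
Fire out after step 4
Initially T: 15, now '.': 23
Total burnt (originally-T cells now '.'): 13

Answer: 13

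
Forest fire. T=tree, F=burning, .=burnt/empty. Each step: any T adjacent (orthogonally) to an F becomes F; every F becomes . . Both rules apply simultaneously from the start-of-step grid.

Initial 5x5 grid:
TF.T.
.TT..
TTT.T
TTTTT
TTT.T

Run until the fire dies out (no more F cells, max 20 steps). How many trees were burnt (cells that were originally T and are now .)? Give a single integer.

Step 1: +2 fires, +1 burnt (F count now 2)
Step 2: +2 fires, +2 burnt (F count now 2)
Step 3: +3 fires, +2 burnt (F count now 3)
Step 4: +3 fires, +3 burnt (F count now 3)
Step 5: +3 fires, +3 burnt (F count now 3)
Step 6: +1 fires, +3 burnt (F count now 1)
Step 7: +2 fires, +1 burnt (F count now 2)
Step 8: +0 fires, +2 burnt (F count now 0)
Fire out after step 8
Initially T: 17, now '.': 24
Total burnt (originally-T cells now '.'): 16

Answer: 16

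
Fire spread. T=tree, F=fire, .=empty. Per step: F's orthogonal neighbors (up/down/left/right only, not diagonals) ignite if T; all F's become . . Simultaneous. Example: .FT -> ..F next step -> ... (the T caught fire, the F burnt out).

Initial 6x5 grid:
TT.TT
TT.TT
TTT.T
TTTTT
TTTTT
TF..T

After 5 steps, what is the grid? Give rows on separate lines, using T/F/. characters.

Step 1: 2 trees catch fire, 1 burn out
  TT.TT
  TT.TT
  TTT.T
  TTTTT
  TFTTT
  F...T
Step 2: 3 trees catch fire, 2 burn out
  TT.TT
  TT.TT
  TTT.T
  TFTTT
  F.FTT
  ....T
Step 3: 4 trees catch fire, 3 burn out
  TT.TT
  TT.TT
  TFT.T
  F.FTT
  ...FT
  ....T
Step 4: 5 trees catch fire, 4 burn out
  TT.TT
  TF.TT
  F.F.T
  ...FT
  ....F
  ....T
Step 5: 4 trees catch fire, 5 burn out
  TF.TT
  F..TT
  ....T
  ....F
  .....
  ....F

TF.TT
F..TT
....T
....F
.....
....F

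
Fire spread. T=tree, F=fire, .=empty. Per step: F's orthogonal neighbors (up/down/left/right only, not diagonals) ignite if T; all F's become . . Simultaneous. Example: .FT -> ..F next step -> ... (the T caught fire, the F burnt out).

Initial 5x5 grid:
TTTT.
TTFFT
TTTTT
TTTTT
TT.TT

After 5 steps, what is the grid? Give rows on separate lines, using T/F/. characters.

Step 1: 6 trees catch fire, 2 burn out
  TTFF.
  TF..F
  TTFFT
  TTTTT
  TT.TT
Step 2: 6 trees catch fire, 6 burn out
  TF...
  F....
  TF..F
  TTFFT
  TT.TT
Step 3: 5 trees catch fire, 6 burn out
  F....
  .....
  F....
  TF..F
  TT.FT
Step 4: 3 trees catch fire, 5 burn out
  .....
  .....
  .....
  F....
  TF..F
Step 5: 1 trees catch fire, 3 burn out
  .....
  .....
  .....
  .....
  F....

.....
.....
.....
.....
F....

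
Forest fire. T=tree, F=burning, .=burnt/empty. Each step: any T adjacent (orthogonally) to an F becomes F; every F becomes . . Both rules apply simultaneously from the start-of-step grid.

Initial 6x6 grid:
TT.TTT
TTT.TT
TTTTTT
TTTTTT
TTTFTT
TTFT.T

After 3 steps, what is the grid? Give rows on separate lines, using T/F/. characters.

Step 1: 5 trees catch fire, 2 burn out
  TT.TTT
  TTT.TT
  TTTTTT
  TTTFTT
  TTF.FT
  TF.F.T
Step 2: 6 trees catch fire, 5 burn out
  TT.TTT
  TTT.TT
  TTTFTT
  TTF.FT
  TF...F
  F....T
Step 3: 6 trees catch fire, 6 burn out
  TT.TTT
  TTT.TT
  TTF.FT
  TF...F
  F.....
  .....F

TT.TTT
TTT.TT
TTF.FT
TF...F
F.....
.....F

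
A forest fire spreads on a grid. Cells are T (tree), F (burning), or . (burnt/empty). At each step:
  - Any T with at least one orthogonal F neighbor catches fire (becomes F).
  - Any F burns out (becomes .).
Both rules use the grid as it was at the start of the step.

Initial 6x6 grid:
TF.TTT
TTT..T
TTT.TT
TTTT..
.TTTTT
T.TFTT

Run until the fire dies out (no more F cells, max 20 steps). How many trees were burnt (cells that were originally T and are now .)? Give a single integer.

Step 1: +5 fires, +2 burnt (F count now 5)
Step 2: +7 fires, +5 burnt (F count now 7)
Step 3: +6 fires, +7 burnt (F count now 6)
Step 4: +1 fires, +6 burnt (F count now 1)
Step 5: +0 fires, +1 burnt (F count now 0)
Fire out after step 5
Initially T: 26, now '.': 29
Total burnt (originally-T cells now '.'): 19

Answer: 19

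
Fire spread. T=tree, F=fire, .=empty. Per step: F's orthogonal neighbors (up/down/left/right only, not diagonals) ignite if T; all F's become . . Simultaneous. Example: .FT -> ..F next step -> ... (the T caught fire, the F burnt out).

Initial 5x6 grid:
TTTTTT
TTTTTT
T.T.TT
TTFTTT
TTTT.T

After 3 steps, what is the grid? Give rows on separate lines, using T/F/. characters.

Step 1: 4 trees catch fire, 1 burn out
  TTTTTT
  TTTTTT
  T.F.TT
  TF.FTT
  TTFT.T
Step 2: 5 trees catch fire, 4 burn out
  TTTTTT
  TTFTTT
  T...TT
  F...FT
  TF.F.T
Step 3: 7 trees catch fire, 5 burn out
  TTFTTT
  TF.FTT
  F...FT
  .....F
  F....T

TTFTTT
TF.FTT
F...FT
.....F
F....T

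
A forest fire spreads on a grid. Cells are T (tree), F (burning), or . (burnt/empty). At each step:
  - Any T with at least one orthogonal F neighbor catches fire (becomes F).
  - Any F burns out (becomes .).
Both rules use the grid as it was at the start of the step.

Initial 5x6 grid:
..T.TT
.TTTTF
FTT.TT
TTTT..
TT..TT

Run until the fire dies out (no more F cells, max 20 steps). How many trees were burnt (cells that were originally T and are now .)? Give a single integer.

Answer: 17

Derivation:
Step 1: +5 fires, +2 burnt (F count now 5)
Step 2: +7 fires, +5 burnt (F count now 7)
Step 3: +3 fires, +7 burnt (F count now 3)
Step 4: +2 fires, +3 burnt (F count now 2)
Step 5: +0 fires, +2 burnt (F count now 0)
Fire out after step 5
Initially T: 19, now '.': 28
Total burnt (originally-T cells now '.'): 17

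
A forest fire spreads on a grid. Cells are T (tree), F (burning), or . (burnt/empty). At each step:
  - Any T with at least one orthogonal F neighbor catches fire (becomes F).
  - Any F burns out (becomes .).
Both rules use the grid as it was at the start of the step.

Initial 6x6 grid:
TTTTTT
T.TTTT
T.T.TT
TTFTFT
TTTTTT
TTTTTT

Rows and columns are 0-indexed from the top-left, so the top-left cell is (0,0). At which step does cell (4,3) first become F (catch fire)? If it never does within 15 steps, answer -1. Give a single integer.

Step 1: cell (4,3)='T' (+7 fires, +2 burnt)
Step 2: cell (4,3)='F' (+9 fires, +7 burnt)
  -> target ignites at step 2
Step 3: cell (4,3)='.' (+9 fires, +9 burnt)
Step 4: cell (4,3)='.' (+5 fires, +9 burnt)
Step 5: cell (4,3)='.' (+1 fires, +5 burnt)
Step 6: cell (4,3)='.' (+0 fires, +1 burnt)
  fire out at step 6

2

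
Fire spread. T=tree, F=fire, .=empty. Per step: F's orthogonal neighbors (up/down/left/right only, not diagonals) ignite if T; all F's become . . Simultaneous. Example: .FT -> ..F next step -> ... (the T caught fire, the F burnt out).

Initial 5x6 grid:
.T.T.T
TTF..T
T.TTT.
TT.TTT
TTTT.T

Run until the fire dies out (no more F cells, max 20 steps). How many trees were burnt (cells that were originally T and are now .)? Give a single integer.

Answer: 17

Derivation:
Step 1: +2 fires, +1 burnt (F count now 2)
Step 2: +3 fires, +2 burnt (F count now 3)
Step 3: +3 fires, +3 burnt (F count now 3)
Step 4: +3 fires, +3 burnt (F count now 3)
Step 5: +4 fires, +3 burnt (F count now 4)
Step 6: +2 fires, +4 burnt (F count now 2)
Step 7: +0 fires, +2 burnt (F count now 0)
Fire out after step 7
Initially T: 20, now '.': 27
Total burnt (originally-T cells now '.'): 17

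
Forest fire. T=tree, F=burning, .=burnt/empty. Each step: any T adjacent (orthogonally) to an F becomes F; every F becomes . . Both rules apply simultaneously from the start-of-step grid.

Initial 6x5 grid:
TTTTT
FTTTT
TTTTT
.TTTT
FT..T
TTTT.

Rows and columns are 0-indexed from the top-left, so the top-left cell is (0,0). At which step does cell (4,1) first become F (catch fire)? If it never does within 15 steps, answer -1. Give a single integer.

Step 1: cell (4,1)='F' (+5 fires, +2 burnt)
  -> target ignites at step 1
Step 2: cell (4,1)='.' (+5 fires, +5 burnt)
Step 3: cell (4,1)='.' (+5 fires, +5 burnt)
Step 4: cell (4,1)='.' (+5 fires, +5 burnt)
Step 5: cell (4,1)='.' (+3 fires, +5 burnt)
Step 6: cell (4,1)='.' (+1 fires, +3 burnt)
Step 7: cell (4,1)='.' (+0 fires, +1 burnt)
  fire out at step 7

1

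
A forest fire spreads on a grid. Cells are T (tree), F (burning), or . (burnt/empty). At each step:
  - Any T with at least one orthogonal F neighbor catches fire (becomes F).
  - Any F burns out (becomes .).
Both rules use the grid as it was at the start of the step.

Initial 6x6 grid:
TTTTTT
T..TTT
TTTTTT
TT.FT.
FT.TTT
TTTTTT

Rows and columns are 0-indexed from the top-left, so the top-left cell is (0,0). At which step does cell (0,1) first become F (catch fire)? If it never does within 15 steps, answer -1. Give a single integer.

Step 1: cell (0,1)='T' (+6 fires, +2 burnt)
Step 2: cell (0,1)='T' (+8 fires, +6 burnt)
Step 3: cell (0,1)='T' (+8 fires, +8 burnt)
Step 4: cell (0,1)='T' (+5 fires, +8 burnt)
Step 5: cell (0,1)='F' (+2 fires, +5 burnt)
  -> target ignites at step 5
Step 6: cell (0,1)='.' (+0 fires, +2 burnt)
  fire out at step 6

5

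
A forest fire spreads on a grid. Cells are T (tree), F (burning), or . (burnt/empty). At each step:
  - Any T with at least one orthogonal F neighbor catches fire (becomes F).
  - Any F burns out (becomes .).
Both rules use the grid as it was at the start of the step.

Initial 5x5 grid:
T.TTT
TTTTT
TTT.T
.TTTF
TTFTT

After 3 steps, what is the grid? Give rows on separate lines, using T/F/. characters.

Step 1: 6 trees catch fire, 2 burn out
  T.TTT
  TTTTT
  TTT.F
  .TFF.
  TF.FF
Step 2: 4 trees catch fire, 6 burn out
  T.TTT
  TTTTF
  TTF..
  .F...
  F....
Step 3: 4 trees catch fire, 4 burn out
  T.TTF
  TTFF.
  TF...
  .....
  .....

T.TTF
TTFF.
TF...
.....
.....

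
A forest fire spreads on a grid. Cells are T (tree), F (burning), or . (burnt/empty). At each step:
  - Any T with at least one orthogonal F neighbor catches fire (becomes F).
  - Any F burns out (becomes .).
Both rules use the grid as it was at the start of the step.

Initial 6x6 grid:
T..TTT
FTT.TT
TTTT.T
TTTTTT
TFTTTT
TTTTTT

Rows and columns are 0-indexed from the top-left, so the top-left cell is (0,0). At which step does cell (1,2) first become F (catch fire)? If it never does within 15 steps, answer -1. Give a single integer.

Step 1: cell (1,2)='T' (+7 fires, +2 burnt)
Step 2: cell (1,2)='F' (+7 fires, +7 burnt)
  -> target ignites at step 2
Step 3: cell (1,2)='.' (+4 fires, +7 burnt)
Step 4: cell (1,2)='.' (+4 fires, +4 burnt)
Step 5: cell (1,2)='.' (+2 fires, +4 burnt)
Step 6: cell (1,2)='.' (+1 fires, +2 burnt)
Step 7: cell (1,2)='.' (+1 fires, +1 burnt)
Step 8: cell (1,2)='.' (+2 fires, +1 burnt)
Step 9: cell (1,2)='.' (+1 fires, +2 burnt)
Step 10: cell (1,2)='.' (+1 fires, +1 burnt)
Step 11: cell (1,2)='.' (+0 fires, +1 burnt)
  fire out at step 11

2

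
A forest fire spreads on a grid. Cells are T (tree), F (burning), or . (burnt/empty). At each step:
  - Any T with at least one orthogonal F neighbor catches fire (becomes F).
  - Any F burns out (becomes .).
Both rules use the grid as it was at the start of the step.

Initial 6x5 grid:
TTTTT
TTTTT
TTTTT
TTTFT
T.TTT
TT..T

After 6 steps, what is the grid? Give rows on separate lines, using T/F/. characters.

Step 1: 4 trees catch fire, 1 burn out
  TTTTT
  TTTTT
  TTTFT
  TTF.F
  T.TFT
  TT..T
Step 2: 6 trees catch fire, 4 burn out
  TTTTT
  TTTFT
  TTF.F
  TF...
  T.F.F
  TT..T
Step 3: 6 trees catch fire, 6 burn out
  TTTFT
  TTF.F
  TF...
  F....
  T....
  TT..F
Step 4: 5 trees catch fire, 6 burn out
  TTF.F
  TF...
  F....
  .....
  F....
  TT...
Step 5: 3 trees catch fire, 5 burn out
  TF...
  F....
  .....
  .....
  .....
  FT...
Step 6: 2 trees catch fire, 3 burn out
  F....
  .....
  .....
  .....
  .....
  .F...

F....
.....
.....
.....
.....
.F...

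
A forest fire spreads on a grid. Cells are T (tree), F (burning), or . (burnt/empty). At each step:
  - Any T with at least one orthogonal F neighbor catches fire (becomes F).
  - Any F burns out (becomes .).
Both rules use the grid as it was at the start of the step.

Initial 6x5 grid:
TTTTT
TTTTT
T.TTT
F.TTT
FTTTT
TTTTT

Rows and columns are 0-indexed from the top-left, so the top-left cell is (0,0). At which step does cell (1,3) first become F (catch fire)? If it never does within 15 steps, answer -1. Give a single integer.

Step 1: cell (1,3)='T' (+3 fires, +2 burnt)
Step 2: cell (1,3)='T' (+3 fires, +3 burnt)
Step 3: cell (1,3)='T' (+5 fires, +3 burnt)
Step 4: cell (1,3)='T' (+6 fires, +5 burnt)
Step 5: cell (1,3)='F' (+5 fires, +6 burnt)
  -> target ignites at step 5
Step 6: cell (1,3)='.' (+3 fires, +5 burnt)
Step 7: cell (1,3)='.' (+1 fires, +3 burnt)
Step 8: cell (1,3)='.' (+0 fires, +1 burnt)
  fire out at step 8

5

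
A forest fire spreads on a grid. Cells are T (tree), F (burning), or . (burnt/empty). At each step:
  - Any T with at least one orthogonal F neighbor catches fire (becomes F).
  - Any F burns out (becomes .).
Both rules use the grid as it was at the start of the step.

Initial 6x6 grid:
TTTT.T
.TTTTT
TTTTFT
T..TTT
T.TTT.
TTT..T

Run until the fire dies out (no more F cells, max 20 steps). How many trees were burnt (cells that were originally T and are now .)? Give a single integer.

Answer: 26

Derivation:
Step 1: +4 fires, +1 burnt (F count now 4)
Step 2: +6 fires, +4 burnt (F count now 6)
Step 3: +5 fires, +6 burnt (F count now 5)
Step 4: +4 fires, +5 burnt (F count now 4)
Step 5: +3 fires, +4 burnt (F count now 3)
Step 6: +3 fires, +3 burnt (F count now 3)
Step 7: +1 fires, +3 burnt (F count now 1)
Step 8: +0 fires, +1 burnt (F count now 0)
Fire out after step 8
Initially T: 27, now '.': 35
Total burnt (originally-T cells now '.'): 26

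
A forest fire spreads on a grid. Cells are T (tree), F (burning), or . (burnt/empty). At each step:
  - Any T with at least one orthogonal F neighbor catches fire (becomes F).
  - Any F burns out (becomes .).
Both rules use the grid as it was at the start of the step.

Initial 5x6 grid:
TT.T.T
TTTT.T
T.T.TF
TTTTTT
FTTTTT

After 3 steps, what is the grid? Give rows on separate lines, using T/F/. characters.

Step 1: 5 trees catch fire, 2 burn out
  TT.T.T
  TTTT.F
  T.T.F.
  FTTTTF
  .FTTTT
Step 2: 6 trees catch fire, 5 burn out
  TT.T.F
  TTTT..
  F.T...
  .FTTF.
  ..FTTF
Step 3: 5 trees catch fire, 6 burn out
  TT.T..
  FTTT..
  ..T...
  ..FF..
  ...FF.

TT.T..
FTTT..
..T...
..FF..
...FF.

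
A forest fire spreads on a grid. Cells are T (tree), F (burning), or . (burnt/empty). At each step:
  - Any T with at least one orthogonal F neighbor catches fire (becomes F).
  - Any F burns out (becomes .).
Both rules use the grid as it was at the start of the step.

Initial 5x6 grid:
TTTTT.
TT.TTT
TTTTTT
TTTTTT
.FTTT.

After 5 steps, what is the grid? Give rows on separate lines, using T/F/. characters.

Step 1: 2 trees catch fire, 1 burn out
  TTTTT.
  TT.TTT
  TTTTTT
  TFTTTT
  ..FTT.
Step 2: 4 trees catch fire, 2 burn out
  TTTTT.
  TT.TTT
  TFTTTT
  F.FTTT
  ...FT.
Step 3: 5 trees catch fire, 4 burn out
  TTTTT.
  TF.TTT
  F.FTTT
  ...FTT
  ....F.
Step 4: 4 trees catch fire, 5 burn out
  TFTTT.
  F..TTT
  ...FTT
  ....FT
  ......
Step 5: 5 trees catch fire, 4 burn out
  F.FTT.
  ...FTT
  ....FT
  .....F
  ......

F.FTT.
...FTT
....FT
.....F
......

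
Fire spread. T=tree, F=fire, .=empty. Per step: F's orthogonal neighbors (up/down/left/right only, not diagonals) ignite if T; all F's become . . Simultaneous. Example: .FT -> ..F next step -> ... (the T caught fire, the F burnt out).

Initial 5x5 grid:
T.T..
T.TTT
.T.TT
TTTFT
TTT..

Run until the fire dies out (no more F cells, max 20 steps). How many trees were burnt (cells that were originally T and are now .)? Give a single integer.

Step 1: +3 fires, +1 burnt (F count now 3)
Step 2: +4 fires, +3 burnt (F count now 4)
Step 3: +5 fires, +4 burnt (F count now 5)
Step 4: +2 fires, +5 burnt (F count now 2)
Step 5: +0 fires, +2 burnt (F count now 0)
Fire out after step 5
Initially T: 16, now '.': 23
Total burnt (originally-T cells now '.'): 14

Answer: 14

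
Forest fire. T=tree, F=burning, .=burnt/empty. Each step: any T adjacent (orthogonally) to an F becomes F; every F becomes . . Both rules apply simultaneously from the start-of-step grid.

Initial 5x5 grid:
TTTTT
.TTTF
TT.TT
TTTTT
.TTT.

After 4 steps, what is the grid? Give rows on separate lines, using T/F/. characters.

Step 1: 3 trees catch fire, 1 burn out
  TTTTF
  .TTF.
  TT.TF
  TTTTT
  .TTT.
Step 2: 4 trees catch fire, 3 burn out
  TTTF.
  .TF..
  TT.F.
  TTTTF
  .TTT.
Step 3: 3 trees catch fire, 4 burn out
  TTF..
  .F...
  TT...
  TTTF.
  .TTT.
Step 4: 4 trees catch fire, 3 burn out
  TF...
  .....
  TF...
  TTF..
  .TTF.

TF...
.....
TF...
TTF..
.TTF.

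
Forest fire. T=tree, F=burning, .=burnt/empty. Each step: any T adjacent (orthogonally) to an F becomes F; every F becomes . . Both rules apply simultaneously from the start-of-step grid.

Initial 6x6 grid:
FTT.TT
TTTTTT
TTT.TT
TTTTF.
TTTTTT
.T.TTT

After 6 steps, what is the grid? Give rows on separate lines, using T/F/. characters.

Step 1: 5 trees catch fire, 2 burn out
  .FT.TT
  FTTTTT
  TTT.FT
  TTTF..
  TTTTFT
  .T.TTT
Step 2: 9 trees catch fire, 5 burn out
  ..F.TT
  .FTTFT
  FTT..F
  TTF...
  TTTF.F
  .T.TFT
Step 3: 11 trees catch fire, 9 burn out
  ....FT
  ..FF.F
  .FF...
  FF....
  TTF...
  .T.F.F
Step 4: 3 trees catch fire, 11 burn out
  .....F
  ......
  ......
  ......
  FF....
  .T....
Step 5: 1 trees catch fire, 3 burn out
  ......
  ......
  ......
  ......
  ......
  .F....
Step 6: 0 trees catch fire, 1 burn out
  ......
  ......
  ......
  ......
  ......
  ......

......
......
......
......
......
......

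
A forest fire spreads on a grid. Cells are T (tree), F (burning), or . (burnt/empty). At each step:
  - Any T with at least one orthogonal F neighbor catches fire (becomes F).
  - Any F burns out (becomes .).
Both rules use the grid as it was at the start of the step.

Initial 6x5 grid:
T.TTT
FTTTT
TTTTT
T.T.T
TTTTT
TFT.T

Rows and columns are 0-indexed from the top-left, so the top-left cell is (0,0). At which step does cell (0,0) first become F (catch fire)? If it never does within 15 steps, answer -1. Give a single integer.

Step 1: cell (0,0)='F' (+6 fires, +2 burnt)
  -> target ignites at step 1
Step 2: cell (0,0)='.' (+5 fires, +6 burnt)
Step 3: cell (0,0)='.' (+5 fires, +5 burnt)
Step 4: cell (0,0)='.' (+4 fires, +5 burnt)
Step 5: cell (0,0)='.' (+4 fires, +4 burnt)
Step 6: cell (0,0)='.' (+0 fires, +4 burnt)
  fire out at step 6

1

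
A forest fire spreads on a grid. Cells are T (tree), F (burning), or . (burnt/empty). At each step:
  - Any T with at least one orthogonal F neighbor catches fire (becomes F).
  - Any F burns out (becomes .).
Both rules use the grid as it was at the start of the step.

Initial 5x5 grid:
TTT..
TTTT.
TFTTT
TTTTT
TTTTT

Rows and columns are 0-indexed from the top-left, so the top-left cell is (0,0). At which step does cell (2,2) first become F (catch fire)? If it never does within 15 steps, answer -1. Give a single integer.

Step 1: cell (2,2)='F' (+4 fires, +1 burnt)
  -> target ignites at step 1
Step 2: cell (2,2)='.' (+7 fires, +4 burnt)
Step 3: cell (2,2)='.' (+7 fires, +7 burnt)
Step 4: cell (2,2)='.' (+2 fires, +7 burnt)
Step 5: cell (2,2)='.' (+1 fires, +2 burnt)
Step 6: cell (2,2)='.' (+0 fires, +1 burnt)
  fire out at step 6

1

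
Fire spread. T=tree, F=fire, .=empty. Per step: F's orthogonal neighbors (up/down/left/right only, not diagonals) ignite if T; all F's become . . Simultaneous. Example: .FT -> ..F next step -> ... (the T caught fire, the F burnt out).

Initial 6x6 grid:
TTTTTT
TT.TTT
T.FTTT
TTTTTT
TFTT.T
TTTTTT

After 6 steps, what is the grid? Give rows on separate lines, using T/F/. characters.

Step 1: 6 trees catch fire, 2 burn out
  TTTTTT
  TT.TTT
  T..FTT
  TFFTTT
  F.FT.T
  TFTTTT
Step 2: 7 trees catch fire, 6 burn out
  TTTTTT
  TT.FTT
  T...FT
  F..FTT
  ...F.T
  F.FTTT
Step 3: 6 trees catch fire, 7 burn out
  TTTFTT
  TT..FT
  F....F
  ....FT
  .....T
  ...FTT
Step 4: 6 trees catch fire, 6 burn out
  TTF.FT
  FT...F
  ......
  .....F
  .....T
  ....FT
Step 5: 6 trees catch fire, 6 burn out
  FF...F
  .F....
  ......
  ......
  .....F
  .....F
Step 6: 0 trees catch fire, 6 burn out
  ......
  ......
  ......
  ......
  ......
  ......

......
......
......
......
......
......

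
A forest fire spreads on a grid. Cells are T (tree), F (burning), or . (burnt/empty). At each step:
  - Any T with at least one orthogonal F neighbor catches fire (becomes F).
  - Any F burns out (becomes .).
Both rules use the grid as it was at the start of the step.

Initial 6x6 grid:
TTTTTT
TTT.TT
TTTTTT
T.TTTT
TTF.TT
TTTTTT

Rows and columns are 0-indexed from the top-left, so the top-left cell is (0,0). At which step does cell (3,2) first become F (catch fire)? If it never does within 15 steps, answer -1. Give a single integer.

Step 1: cell (3,2)='F' (+3 fires, +1 burnt)
  -> target ignites at step 1
Step 2: cell (3,2)='.' (+5 fires, +3 burnt)
Step 3: cell (3,2)='.' (+7 fires, +5 burnt)
Step 4: cell (3,2)='.' (+7 fires, +7 burnt)
Step 5: cell (3,2)='.' (+6 fires, +7 burnt)
Step 6: cell (3,2)='.' (+3 fires, +6 burnt)
Step 7: cell (3,2)='.' (+1 fires, +3 burnt)
Step 8: cell (3,2)='.' (+0 fires, +1 burnt)
  fire out at step 8

1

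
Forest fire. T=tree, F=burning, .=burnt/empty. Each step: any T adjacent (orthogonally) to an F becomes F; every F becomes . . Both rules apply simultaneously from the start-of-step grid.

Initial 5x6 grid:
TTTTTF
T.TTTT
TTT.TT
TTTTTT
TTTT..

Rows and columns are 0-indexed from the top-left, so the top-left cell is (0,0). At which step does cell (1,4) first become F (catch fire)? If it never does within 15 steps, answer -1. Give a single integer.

Step 1: cell (1,4)='T' (+2 fires, +1 burnt)
Step 2: cell (1,4)='F' (+3 fires, +2 burnt)
  -> target ignites at step 2
Step 3: cell (1,4)='.' (+4 fires, +3 burnt)
Step 4: cell (1,4)='.' (+3 fires, +4 burnt)
Step 5: cell (1,4)='.' (+3 fires, +3 burnt)
Step 6: cell (1,4)='.' (+4 fires, +3 burnt)
Step 7: cell (1,4)='.' (+3 fires, +4 burnt)
Step 8: cell (1,4)='.' (+2 fires, +3 burnt)
Step 9: cell (1,4)='.' (+1 fires, +2 burnt)
Step 10: cell (1,4)='.' (+0 fires, +1 burnt)
  fire out at step 10

2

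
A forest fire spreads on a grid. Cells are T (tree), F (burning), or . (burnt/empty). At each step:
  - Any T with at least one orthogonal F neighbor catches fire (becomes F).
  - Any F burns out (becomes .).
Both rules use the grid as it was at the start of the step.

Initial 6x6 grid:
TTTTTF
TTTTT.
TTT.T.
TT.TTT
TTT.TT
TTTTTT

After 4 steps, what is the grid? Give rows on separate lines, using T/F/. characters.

Step 1: 1 trees catch fire, 1 burn out
  TTTTF.
  TTTTT.
  TTT.T.
  TT.TTT
  TTT.TT
  TTTTTT
Step 2: 2 trees catch fire, 1 burn out
  TTTF..
  TTTTF.
  TTT.T.
  TT.TTT
  TTT.TT
  TTTTTT
Step 3: 3 trees catch fire, 2 burn out
  TTF...
  TTTF..
  TTT.F.
  TT.TTT
  TTT.TT
  TTTTTT
Step 4: 3 trees catch fire, 3 burn out
  TF....
  TTF...
  TTT...
  TT.TFT
  TTT.TT
  TTTTTT

TF....
TTF...
TTT...
TT.TFT
TTT.TT
TTTTTT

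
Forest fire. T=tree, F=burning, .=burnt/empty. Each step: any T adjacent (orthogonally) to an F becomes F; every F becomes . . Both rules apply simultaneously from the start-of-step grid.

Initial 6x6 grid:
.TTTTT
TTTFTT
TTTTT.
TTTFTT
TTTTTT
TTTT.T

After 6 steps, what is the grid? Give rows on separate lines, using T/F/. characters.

Step 1: 7 trees catch fire, 2 burn out
  .TTFTT
  TTF.FT
  TTTFT.
  TTF.FT
  TTTFTT
  TTTT.T
Step 2: 11 trees catch fire, 7 burn out
  .TF.FT
  TF...F
  TTF.F.
  TF...F
  TTF.FT
  TTTF.T
Step 3: 8 trees catch fire, 11 burn out
  .F...F
  F.....
  TF....
  F.....
  TF...F
  TTF..T
Step 4: 4 trees catch fire, 8 burn out
  ......
  ......
  F.....
  ......
  F.....
  TF...F
Step 5: 1 trees catch fire, 4 burn out
  ......
  ......
  ......
  ......
  ......
  F.....
Step 6: 0 trees catch fire, 1 burn out
  ......
  ......
  ......
  ......
  ......
  ......

......
......
......
......
......
......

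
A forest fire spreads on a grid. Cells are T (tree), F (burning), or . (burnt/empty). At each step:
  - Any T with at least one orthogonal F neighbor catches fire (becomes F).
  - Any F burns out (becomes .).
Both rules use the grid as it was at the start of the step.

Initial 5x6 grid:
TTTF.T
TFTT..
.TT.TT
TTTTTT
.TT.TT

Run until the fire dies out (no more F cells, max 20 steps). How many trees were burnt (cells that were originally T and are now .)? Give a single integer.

Answer: 20

Derivation:
Step 1: +6 fires, +2 burnt (F count now 6)
Step 2: +3 fires, +6 burnt (F count now 3)
Step 3: +3 fires, +3 burnt (F count now 3)
Step 4: +2 fires, +3 burnt (F count now 2)
Step 5: +1 fires, +2 burnt (F count now 1)
Step 6: +3 fires, +1 burnt (F count now 3)
Step 7: +2 fires, +3 burnt (F count now 2)
Step 8: +0 fires, +2 burnt (F count now 0)
Fire out after step 8
Initially T: 21, now '.': 29
Total burnt (originally-T cells now '.'): 20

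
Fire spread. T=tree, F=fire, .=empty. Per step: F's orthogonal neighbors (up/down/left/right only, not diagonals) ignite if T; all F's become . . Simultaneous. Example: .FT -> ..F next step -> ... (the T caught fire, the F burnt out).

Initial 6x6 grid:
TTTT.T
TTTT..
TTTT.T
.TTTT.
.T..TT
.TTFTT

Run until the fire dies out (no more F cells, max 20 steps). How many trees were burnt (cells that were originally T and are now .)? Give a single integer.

Step 1: +2 fires, +1 burnt (F count now 2)
Step 2: +3 fires, +2 burnt (F count now 3)
Step 3: +3 fires, +3 burnt (F count now 3)
Step 4: +2 fires, +3 burnt (F count now 2)
Step 5: +3 fires, +2 burnt (F count now 3)
Step 6: +4 fires, +3 burnt (F count now 4)
Step 7: +4 fires, +4 burnt (F count now 4)
Step 8: +2 fires, +4 burnt (F count now 2)
Step 9: +0 fires, +2 burnt (F count now 0)
Fire out after step 9
Initially T: 25, now '.': 34
Total burnt (originally-T cells now '.'): 23

Answer: 23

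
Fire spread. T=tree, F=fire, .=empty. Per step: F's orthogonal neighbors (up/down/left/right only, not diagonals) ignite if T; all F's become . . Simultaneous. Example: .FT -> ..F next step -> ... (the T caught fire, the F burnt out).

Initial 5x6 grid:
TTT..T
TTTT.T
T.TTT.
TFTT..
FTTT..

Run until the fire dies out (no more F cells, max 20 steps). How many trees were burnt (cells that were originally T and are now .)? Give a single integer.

Step 1: +3 fires, +2 burnt (F count now 3)
Step 2: +4 fires, +3 burnt (F count now 4)
Step 3: +4 fires, +4 burnt (F count now 4)
Step 4: +5 fires, +4 burnt (F count now 5)
Step 5: +1 fires, +5 burnt (F count now 1)
Step 6: +0 fires, +1 burnt (F count now 0)
Fire out after step 6
Initially T: 19, now '.': 28
Total burnt (originally-T cells now '.'): 17

Answer: 17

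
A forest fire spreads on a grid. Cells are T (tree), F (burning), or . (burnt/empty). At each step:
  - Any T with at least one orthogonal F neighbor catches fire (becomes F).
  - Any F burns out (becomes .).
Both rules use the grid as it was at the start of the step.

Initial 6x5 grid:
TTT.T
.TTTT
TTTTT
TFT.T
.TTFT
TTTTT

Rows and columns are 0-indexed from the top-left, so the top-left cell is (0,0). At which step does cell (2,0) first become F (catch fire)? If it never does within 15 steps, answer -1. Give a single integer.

Step 1: cell (2,0)='T' (+7 fires, +2 burnt)
Step 2: cell (2,0)='F' (+7 fires, +7 burnt)
  -> target ignites at step 2
Step 3: cell (2,0)='.' (+5 fires, +7 burnt)
Step 4: cell (2,0)='.' (+4 fires, +5 burnt)
Step 5: cell (2,0)='.' (+1 fires, +4 burnt)
Step 6: cell (2,0)='.' (+0 fires, +1 burnt)
  fire out at step 6

2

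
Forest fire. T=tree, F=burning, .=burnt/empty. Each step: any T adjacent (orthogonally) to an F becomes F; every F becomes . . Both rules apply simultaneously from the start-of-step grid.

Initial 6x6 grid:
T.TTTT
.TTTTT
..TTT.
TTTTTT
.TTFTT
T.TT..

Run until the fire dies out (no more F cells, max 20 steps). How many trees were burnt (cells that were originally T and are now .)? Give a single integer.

Step 1: +4 fires, +1 burnt (F count now 4)
Step 2: +6 fires, +4 burnt (F count now 6)
Step 3: +5 fires, +6 burnt (F count now 5)
Step 4: +4 fires, +5 burnt (F count now 4)
Step 5: +4 fires, +4 burnt (F count now 4)
Step 6: +1 fires, +4 burnt (F count now 1)
Step 7: +0 fires, +1 burnt (F count now 0)
Fire out after step 7
Initially T: 26, now '.': 34
Total burnt (originally-T cells now '.'): 24

Answer: 24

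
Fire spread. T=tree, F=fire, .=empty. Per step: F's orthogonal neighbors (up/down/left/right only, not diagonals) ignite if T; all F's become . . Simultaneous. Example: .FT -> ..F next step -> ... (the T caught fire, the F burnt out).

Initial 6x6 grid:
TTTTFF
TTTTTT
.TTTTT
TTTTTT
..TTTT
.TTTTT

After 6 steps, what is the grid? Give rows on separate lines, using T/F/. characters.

Step 1: 3 trees catch fire, 2 burn out
  TTTF..
  TTTTFF
  .TTTTT
  TTTTTT
  ..TTTT
  .TTTTT
Step 2: 4 trees catch fire, 3 burn out
  TTF...
  TTTF..
  .TTTFF
  TTTTTT
  ..TTTT
  .TTTTT
Step 3: 5 trees catch fire, 4 burn out
  TF....
  TTF...
  .TTF..
  TTTTFF
  ..TTTT
  .TTTTT
Step 4: 6 trees catch fire, 5 burn out
  F.....
  TF....
  .TF...
  TTTF..
  ..TTFF
  .TTTTT
Step 5: 6 trees catch fire, 6 burn out
  ......
  F.....
  .F....
  TTF...
  ..TF..
  .TTTFF
Step 6: 3 trees catch fire, 6 burn out
  ......
  ......
  ......
  TF....
  ..F...
  .TTF..

......
......
......
TF....
..F...
.TTF..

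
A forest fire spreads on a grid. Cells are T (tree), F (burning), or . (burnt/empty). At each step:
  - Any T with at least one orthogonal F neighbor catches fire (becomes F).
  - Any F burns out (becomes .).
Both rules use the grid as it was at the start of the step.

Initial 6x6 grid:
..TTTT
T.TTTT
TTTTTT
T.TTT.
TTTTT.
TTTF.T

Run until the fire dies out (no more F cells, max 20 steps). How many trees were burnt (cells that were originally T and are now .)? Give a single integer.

Step 1: +2 fires, +1 burnt (F count now 2)
Step 2: +4 fires, +2 burnt (F count now 4)
Step 3: +5 fires, +4 burnt (F count now 5)
Step 4: +4 fires, +5 burnt (F count now 4)
Step 5: +6 fires, +4 burnt (F count now 6)
Step 6: +4 fires, +6 burnt (F count now 4)
Step 7: +2 fires, +4 burnt (F count now 2)
Step 8: +0 fires, +2 burnt (F count now 0)
Fire out after step 8
Initially T: 28, now '.': 35
Total burnt (originally-T cells now '.'): 27

Answer: 27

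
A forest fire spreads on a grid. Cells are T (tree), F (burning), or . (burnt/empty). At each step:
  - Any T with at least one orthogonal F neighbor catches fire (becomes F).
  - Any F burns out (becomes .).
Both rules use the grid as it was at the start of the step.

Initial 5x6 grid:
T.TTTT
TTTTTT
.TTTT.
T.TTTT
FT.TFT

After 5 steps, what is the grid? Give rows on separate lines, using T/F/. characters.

Step 1: 5 trees catch fire, 2 burn out
  T.TTTT
  TTTTTT
  .TTTT.
  F.TTFT
  .F.F.F
Step 2: 3 trees catch fire, 5 burn out
  T.TTTT
  TTTTTT
  .TTTF.
  ..TF.F
  ......
Step 3: 3 trees catch fire, 3 burn out
  T.TTTT
  TTTTFT
  .TTF..
  ..F...
  ......
Step 4: 4 trees catch fire, 3 burn out
  T.TTFT
  TTTF.F
  .TF...
  ......
  ......
Step 5: 4 trees catch fire, 4 burn out
  T.TF.F
  TTF...
  .F....
  ......
  ......

T.TF.F
TTF...
.F....
......
......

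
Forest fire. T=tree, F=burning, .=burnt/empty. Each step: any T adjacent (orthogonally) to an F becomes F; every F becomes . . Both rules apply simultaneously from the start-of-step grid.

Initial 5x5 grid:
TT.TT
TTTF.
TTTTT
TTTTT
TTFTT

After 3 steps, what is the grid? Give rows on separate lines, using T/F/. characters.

Step 1: 6 trees catch fire, 2 burn out
  TT.FT
  TTF..
  TTTFT
  TTFTT
  TF.FT
Step 2: 8 trees catch fire, 6 burn out
  TT..F
  TF...
  TTF.F
  TF.FT
  F...F
Step 3: 5 trees catch fire, 8 burn out
  TF...
  F....
  TF...
  F...F
  .....

TF...
F....
TF...
F...F
.....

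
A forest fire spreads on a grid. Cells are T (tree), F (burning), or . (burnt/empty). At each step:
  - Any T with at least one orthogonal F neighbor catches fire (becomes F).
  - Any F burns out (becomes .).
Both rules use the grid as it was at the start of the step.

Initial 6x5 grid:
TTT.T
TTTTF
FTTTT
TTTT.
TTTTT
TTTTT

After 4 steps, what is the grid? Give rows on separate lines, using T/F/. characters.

Step 1: 6 trees catch fire, 2 burn out
  TTT.F
  FTTF.
  .FTTF
  FTTT.
  TTTTT
  TTTTT
Step 2: 7 trees catch fire, 6 burn out
  FTT..
  .FF..
  ..FF.
  .FTT.
  FTTTT
  TTTTT
Step 3: 6 trees catch fire, 7 burn out
  .FF..
  .....
  .....
  ..FF.
  .FTTT
  FTTTT
Step 4: 3 trees catch fire, 6 burn out
  .....
  .....
  .....
  .....
  ..FFT
  .FTTT

.....
.....
.....
.....
..FFT
.FTTT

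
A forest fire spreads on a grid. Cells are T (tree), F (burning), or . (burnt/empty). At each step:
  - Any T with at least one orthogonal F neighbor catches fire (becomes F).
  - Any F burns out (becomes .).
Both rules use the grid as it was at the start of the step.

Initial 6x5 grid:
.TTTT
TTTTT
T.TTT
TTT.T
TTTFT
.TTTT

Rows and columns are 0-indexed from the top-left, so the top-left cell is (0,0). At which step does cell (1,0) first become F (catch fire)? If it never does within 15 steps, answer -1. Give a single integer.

Step 1: cell (1,0)='T' (+3 fires, +1 burnt)
Step 2: cell (1,0)='T' (+5 fires, +3 burnt)
Step 3: cell (1,0)='T' (+5 fires, +5 burnt)
Step 4: cell (1,0)='T' (+4 fires, +5 burnt)
Step 5: cell (1,0)='T' (+5 fires, +4 burnt)
Step 6: cell (1,0)='F' (+3 fires, +5 burnt)
  -> target ignites at step 6
Step 7: cell (1,0)='.' (+0 fires, +3 burnt)
  fire out at step 7

6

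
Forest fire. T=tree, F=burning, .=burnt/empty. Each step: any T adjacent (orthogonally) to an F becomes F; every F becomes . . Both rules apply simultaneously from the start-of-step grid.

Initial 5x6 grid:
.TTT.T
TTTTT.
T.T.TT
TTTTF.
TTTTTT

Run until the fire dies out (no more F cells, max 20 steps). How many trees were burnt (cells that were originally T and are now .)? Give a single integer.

Answer: 22

Derivation:
Step 1: +3 fires, +1 burnt (F count now 3)
Step 2: +5 fires, +3 burnt (F count now 5)
Step 3: +4 fires, +5 burnt (F count now 4)
Step 4: +4 fires, +4 burnt (F count now 4)
Step 5: +4 fires, +4 burnt (F count now 4)
Step 6: +2 fires, +4 burnt (F count now 2)
Step 7: +0 fires, +2 burnt (F count now 0)
Fire out after step 7
Initially T: 23, now '.': 29
Total burnt (originally-T cells now '.'): 22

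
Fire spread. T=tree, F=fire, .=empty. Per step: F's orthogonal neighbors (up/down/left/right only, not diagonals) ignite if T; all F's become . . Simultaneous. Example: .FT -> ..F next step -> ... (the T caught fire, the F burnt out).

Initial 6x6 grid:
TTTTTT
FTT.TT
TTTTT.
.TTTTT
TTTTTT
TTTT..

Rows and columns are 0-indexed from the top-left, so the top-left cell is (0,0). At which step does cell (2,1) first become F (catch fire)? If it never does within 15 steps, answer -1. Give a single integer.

Step 1: cell (2,1)='T' (+3 fires, +1 burnt)
Step 2: cell (2,1)='F' (+3 fires, +3 burnt)
  -> target ignites at step 2
Step 3: cell (2,1)='.' (+3 fires, +3 burnt)
Step 4: cell (2,1)='.' (+4 fires, +3 burnt)
Step 5: cell (2,1)='.' (+6 fires, +4 burnt)
Step 6: cell (2,1)='.' (+6 fires, +6 burnt)
Step 7: cell (2,1)='.' (+4 fires, +6 burnt)
Step 8: cell (2,1)='.' (+1 fires, +4 burnt)
Step 9: cell (2,1)='.' (+0 fires, +1 burnt)
  fire out at step 9

2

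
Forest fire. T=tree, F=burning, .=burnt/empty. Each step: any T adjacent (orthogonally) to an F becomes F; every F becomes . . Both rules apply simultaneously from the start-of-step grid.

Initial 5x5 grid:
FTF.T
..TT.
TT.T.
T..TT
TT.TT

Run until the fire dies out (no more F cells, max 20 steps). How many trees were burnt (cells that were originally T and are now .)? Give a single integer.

Step 1: +2 fires, +2 burnt (F count now 2)
Step 2: +1 fires, +2 burnt (F count now 1)
Step 3: +1 fires, +1 burnt (F count now 1)
Step 4: +1 fires, +1 burnt (F count now 1)
Step 5: +2 fires, +1 burnt (F count now 2)
Step 6: +1 fires, +2 burnt (F count now 1)
Step 7: +0 fires, +1 burnt (F count now 0)
Fire out after step 7
Initially T: 14, now '.': 19
Total burnt (originally-T cells now '.'): 8

Answer: 8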